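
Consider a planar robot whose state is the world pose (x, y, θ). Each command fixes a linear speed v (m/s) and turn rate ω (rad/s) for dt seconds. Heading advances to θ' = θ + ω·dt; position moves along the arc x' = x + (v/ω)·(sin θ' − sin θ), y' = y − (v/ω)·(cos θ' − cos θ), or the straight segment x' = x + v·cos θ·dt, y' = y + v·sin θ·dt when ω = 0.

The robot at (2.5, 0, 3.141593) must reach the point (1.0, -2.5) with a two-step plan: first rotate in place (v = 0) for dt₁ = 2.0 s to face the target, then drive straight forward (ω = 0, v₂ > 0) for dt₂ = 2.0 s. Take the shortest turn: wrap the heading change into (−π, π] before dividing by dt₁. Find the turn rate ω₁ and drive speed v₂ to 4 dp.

ω₁ = 0.5152, v₂ = 1.4577

heading to target = atan2(-2.5−0, 1−2.5) = -2.1112
Δθ = wrap(-2.1112 − 3.1416) = 1.0304; ω₁ = Δθ/dt₁ = 0.5152
distance = √((1−2.5)² + (-2.5−0)²) = 2.9155; v₂ = distance/dt₂ = 1.4577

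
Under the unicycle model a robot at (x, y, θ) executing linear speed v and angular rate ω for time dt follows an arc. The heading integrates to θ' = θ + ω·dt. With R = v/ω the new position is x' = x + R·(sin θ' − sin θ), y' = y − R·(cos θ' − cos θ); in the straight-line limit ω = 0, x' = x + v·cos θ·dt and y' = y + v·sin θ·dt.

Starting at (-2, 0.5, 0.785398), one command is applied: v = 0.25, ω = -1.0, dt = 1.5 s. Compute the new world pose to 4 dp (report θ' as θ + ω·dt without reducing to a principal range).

θ' = 0.7854 + -1.0·1.5 = -0.7146
R = v/ω = 0.25/-1.0 = -0.2500
x' = -2 + -0.2500·(sin -0.7146 − sin 0.7854) = -1.6594
y' = 0.5 − -0.2500·(cos -0.7146 − cos 0.7854) = 0.5121

(-1.6594, 0.5121, -0.7146)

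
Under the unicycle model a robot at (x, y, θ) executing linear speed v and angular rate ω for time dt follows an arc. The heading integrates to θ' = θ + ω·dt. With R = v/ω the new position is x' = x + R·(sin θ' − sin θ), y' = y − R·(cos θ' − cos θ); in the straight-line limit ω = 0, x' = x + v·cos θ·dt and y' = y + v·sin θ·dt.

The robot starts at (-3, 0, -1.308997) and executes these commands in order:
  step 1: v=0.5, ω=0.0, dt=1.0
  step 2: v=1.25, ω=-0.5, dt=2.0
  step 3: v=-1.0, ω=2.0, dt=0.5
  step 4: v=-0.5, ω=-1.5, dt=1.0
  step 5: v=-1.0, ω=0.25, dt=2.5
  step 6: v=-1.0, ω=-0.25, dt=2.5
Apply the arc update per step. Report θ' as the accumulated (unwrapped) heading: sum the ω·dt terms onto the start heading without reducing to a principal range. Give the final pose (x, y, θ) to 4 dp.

(0.8206, 1.0125, -2.8090)

step 1: θ'=-1.3090 (straight) → pose (-2.8706, -0.4830, -1.3090)
step 2: θ'=-2.3090 (R=-2.5000) → pose (-3.4362, -2.8124, -2.3090)
step 3: θ'=-1.3090 (R=-0.5000) → pose (-3.3231, -2.3465, -1.3090)
step 4: θ'=-2.8090 (R=0.3333) → pose (-3.1099, -1.9452, -2.8090)
step 5: θ'=-2.1840 (R=-4.0000) → pose (-1.1447, -0.4663, -2.1840)
step 6: θ'=-2.8090 (R=4.0000) → pose (0.8206, 1.0125, -2.8090)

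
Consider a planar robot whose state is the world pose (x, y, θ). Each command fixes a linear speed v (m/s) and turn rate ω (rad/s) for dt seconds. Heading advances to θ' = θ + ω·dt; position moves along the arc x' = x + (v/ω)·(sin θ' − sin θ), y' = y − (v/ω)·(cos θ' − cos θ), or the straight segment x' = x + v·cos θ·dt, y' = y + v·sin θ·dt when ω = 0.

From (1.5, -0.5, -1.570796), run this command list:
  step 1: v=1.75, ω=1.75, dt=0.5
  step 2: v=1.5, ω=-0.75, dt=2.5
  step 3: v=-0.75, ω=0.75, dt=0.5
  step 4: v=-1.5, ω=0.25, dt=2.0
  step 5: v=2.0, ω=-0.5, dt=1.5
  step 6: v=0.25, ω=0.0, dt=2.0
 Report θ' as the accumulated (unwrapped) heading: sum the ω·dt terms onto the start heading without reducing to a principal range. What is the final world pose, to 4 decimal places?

step 1: θ'=-0.6958 (R=1.0000) → pose (1.8590, -1.2675, -0.6958)
step 2: θ'=-2.5708 (R=-2.0000) → pose (1.6576, -4.4856, -2.5708)
step 3: θ'=-2.1958 (R=-1.0000) → pose (1.9283, -4.2292, -2.1958)
step 4: θ'=-1.6958 (R=-6.0000) → pose (3.0157, -1.4667, -1.6958)
step 5: θ'=-2.4458 (R=-4.0000) → pose (1.6109, -4.0381, -2.4458)
step 6: θ'=-2.4458 (straight) → pose (1.2271, -4.3586, -2.4458)

(1.2271, -4.3586, -2.4458)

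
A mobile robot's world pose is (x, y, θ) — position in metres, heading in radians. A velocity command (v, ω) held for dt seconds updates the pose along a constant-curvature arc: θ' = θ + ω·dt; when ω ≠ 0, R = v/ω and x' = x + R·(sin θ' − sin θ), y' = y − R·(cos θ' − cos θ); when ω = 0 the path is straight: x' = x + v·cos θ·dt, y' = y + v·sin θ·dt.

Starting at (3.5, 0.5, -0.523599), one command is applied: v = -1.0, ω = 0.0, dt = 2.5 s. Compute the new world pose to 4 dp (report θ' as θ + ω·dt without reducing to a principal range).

θ' = -0.5236 + 0.0·2.5 = -0.5236
ω = 0 → straight: x' = 3.5 + -1.0·cos(-0.5236)·2.5 = 1.3349
y' = 0.5 + -1.0·sin(-0.5236)·2.5 = 1.7500

(1.3349, 1.7500, -0.5236)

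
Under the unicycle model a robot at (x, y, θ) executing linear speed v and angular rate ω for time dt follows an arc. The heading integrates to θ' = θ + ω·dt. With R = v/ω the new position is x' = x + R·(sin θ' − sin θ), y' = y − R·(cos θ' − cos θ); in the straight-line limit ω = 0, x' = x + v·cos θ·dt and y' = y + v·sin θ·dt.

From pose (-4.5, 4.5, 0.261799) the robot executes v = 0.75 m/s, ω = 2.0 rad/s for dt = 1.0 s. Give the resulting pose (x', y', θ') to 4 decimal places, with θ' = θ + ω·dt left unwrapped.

θ' = 0.2618 + 2.0·1.0 = 2.2618
R = v/ω = 0.75/2.0 = 0.3750
x' = -4.5 + 0.3750·(sin 2.2618 − sin 0.2618) = -4.3081
y' = 4.5 − 0.3750·(cos 2.2618 − cos 0.2618) = 5.1012

(-4.3081, 5.1012, 2.2618)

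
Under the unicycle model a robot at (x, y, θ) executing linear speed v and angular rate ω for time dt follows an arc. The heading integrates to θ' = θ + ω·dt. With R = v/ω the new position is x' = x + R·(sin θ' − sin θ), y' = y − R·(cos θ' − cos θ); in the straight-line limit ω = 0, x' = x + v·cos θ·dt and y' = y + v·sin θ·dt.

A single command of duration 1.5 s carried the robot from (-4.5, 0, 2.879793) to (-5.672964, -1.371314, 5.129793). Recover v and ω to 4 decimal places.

Δθ = 5.129793 − 2.879793 = 2.250000
ω = Δθ/dt = 2.250000/1.5 = 1.5000
R = −Δy/(cos θ' − cos θ) = 1.0000
v = R·ω = 1.0000·1.5000 = 1.5000

v = 1.5000, ω = 1.5000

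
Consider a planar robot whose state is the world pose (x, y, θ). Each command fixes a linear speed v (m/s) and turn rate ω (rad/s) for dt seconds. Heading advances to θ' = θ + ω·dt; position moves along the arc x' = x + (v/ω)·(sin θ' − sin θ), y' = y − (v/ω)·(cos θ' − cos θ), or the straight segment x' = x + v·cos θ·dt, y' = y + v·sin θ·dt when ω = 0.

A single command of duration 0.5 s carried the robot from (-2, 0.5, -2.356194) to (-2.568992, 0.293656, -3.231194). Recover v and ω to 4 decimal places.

v = 1.2500, ω = -1.7500

Δθ = -3.231194 − -2.356194 = -0.875000
ω = Δθ/dt = -0.875000/0.5 = -1.7500
R = Δx/(sin θ' − sin θ) = -0.7143
v = R·ω = -0.7143·-1.7500 = 1.2500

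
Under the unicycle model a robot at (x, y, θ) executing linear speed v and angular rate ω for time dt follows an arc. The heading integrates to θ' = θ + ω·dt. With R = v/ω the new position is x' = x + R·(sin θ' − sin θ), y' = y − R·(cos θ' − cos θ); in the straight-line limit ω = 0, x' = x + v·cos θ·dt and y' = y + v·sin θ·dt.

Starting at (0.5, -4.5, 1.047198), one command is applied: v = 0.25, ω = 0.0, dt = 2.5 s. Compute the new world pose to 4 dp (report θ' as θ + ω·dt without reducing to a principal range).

θ' = 1.0472 + 0.0·2.5 = 1.0472
ω = 0 → straight: x' = 0.5 + 0.25·cos(1.0472)·2.5 = 0.8125
y' = -4.5 + 0.25·sin(1.0472)·2.5 = -3.9587

(0.8125, -3.9587, 1.0472)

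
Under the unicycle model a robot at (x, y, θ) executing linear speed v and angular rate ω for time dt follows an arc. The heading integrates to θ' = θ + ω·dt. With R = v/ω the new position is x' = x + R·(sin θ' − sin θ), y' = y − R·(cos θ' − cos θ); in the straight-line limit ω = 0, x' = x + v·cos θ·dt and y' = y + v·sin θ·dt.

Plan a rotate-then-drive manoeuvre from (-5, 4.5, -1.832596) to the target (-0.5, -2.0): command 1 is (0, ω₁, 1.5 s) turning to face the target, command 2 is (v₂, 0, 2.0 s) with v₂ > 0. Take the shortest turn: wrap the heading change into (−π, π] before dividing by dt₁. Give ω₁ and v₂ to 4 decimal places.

ω₁ = 0.5782, v₂ = 3.9528

heading to target = atan2(-2−4.5, -0.5−-5) = -0.9653
Δθ = wrap(-0.9653 − -1.8326) = 0.8673; ω₁ = Δθ/dt₁ = 0.5782
distance = √((-0.5−-5)² + (-2−4.5)²) = 7.9057; v₂ = distance/dt₂ = 3.9528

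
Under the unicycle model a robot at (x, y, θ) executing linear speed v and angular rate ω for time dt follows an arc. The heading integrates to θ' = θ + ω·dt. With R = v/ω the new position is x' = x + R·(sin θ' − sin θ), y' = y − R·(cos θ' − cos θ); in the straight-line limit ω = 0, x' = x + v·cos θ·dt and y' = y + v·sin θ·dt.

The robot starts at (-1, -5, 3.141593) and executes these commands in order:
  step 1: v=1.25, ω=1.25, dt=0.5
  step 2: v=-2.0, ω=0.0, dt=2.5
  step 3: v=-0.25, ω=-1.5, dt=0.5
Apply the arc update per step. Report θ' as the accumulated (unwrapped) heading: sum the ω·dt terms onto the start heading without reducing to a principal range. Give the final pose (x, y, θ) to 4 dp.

step 1: θ'=3.7666 (R=1.0000) → pose (-1.5851, -5.1890, 3.7666)
step 2: θ'=3.7666 (straight) → pose (2.4697, -2.2635, 3.7666)
step 3: θ'=3.0166 (R=0.1667) → pose (2.5880, -2.2333, 3.0166)

(2.5880, -2.2333, 3.0166)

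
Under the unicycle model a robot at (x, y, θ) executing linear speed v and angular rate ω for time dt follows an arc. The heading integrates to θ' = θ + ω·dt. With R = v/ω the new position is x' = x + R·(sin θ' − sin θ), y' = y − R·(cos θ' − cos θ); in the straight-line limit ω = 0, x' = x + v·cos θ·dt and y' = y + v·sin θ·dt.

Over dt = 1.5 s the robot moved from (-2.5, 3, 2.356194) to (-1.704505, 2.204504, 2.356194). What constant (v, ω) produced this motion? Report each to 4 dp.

Δθ = 2.356194 − 2.356194 = 0.000000
ω = Δθ/dt = 0.000000/1.5 = 0.0000
ω = 0 → v = (Δx·cos θ + Δy·sin θ)/dt = -0.7500

v = -0.7500, ω = 0.0000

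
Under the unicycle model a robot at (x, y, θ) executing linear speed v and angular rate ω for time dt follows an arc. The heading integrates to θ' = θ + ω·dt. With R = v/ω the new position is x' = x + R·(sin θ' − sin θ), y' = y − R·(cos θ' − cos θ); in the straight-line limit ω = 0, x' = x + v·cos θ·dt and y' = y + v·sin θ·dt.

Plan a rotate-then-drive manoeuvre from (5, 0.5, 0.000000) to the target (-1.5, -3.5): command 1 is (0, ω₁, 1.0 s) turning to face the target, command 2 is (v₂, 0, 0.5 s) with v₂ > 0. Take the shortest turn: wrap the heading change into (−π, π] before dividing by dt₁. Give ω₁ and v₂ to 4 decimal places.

ω₁ = -2.5899, v₂ = 15.2643

heading to target = atan2(-3.5−0.5, -1.5−5) = -2.5899
Δθ = wrap(-2.5899 − 0.0000) = -2.5899; ω₁ = Δθ/dt₁ = -2.5899
distance = √((-1.5−5)² + (-3.5−0.5)²) = 7.6322; v₂ = distance/dt₂ = 15.2643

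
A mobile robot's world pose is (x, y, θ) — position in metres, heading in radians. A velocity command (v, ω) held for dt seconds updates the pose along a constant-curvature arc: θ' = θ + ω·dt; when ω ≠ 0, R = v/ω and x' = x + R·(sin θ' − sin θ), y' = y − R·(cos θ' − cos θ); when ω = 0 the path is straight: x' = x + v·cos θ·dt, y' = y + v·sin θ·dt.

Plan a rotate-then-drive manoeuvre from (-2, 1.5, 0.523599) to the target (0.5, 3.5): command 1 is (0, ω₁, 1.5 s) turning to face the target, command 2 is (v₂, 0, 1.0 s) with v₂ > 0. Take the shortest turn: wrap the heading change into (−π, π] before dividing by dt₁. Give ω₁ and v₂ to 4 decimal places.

ω₁ = 0.1008, v₂ = 3.2016

heading to target = atan2(3.5−1.5, 0.5−-2) = 0.6747
Δθ = wrap(0.6747 − 0.5236) = 0.1511; ω₁ = Δθ/dt₁ = 0.1008
distance = √((0.5−-2)² + (3.5−1.5)²) = 3.2016; v₂ = distance/dt₂ = 3.2016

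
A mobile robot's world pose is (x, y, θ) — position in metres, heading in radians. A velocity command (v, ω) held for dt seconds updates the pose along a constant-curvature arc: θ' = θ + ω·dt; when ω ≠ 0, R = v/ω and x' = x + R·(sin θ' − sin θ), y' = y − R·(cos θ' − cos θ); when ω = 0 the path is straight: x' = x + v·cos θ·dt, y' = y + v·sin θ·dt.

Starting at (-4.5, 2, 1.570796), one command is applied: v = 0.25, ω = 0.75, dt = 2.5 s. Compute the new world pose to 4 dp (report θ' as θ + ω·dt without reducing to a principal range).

θ' = 1.5708 + 0.75·2.5 = 3.4458
R = v/ω = 0.25/0.75 = 0.3333
x' = -4.5 + 0.3333·(sin 3.4458 − sin 1.5708) = -4.9332
y' = 2 − 0.3333·(cos 3.4458 − cos 1.5708) = 2.3180

(-4.9332, 2.3180, 3.4458)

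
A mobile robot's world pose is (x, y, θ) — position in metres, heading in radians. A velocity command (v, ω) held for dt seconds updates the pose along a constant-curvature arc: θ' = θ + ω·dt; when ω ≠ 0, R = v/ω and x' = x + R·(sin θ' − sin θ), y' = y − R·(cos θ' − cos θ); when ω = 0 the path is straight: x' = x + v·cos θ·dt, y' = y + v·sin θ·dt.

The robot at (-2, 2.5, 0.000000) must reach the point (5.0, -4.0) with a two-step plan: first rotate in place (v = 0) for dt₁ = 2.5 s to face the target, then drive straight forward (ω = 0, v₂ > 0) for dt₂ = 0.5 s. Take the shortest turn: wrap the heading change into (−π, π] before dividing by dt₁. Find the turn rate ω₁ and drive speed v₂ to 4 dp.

ω₁ = -0.2994, v₂ = 19.1050

heading to target = atan2(-4−2.5, 5−-2) = -0.7484
Δθ = wrap(-0.7484 − 0.0000) = -0.7484; ω₁ = Δθ/dt₁ = -0.2994
distance = √((5−-2)² + (-4−2.5)²) = 9.5525; v₂ = distance/dt₂ = 19.1050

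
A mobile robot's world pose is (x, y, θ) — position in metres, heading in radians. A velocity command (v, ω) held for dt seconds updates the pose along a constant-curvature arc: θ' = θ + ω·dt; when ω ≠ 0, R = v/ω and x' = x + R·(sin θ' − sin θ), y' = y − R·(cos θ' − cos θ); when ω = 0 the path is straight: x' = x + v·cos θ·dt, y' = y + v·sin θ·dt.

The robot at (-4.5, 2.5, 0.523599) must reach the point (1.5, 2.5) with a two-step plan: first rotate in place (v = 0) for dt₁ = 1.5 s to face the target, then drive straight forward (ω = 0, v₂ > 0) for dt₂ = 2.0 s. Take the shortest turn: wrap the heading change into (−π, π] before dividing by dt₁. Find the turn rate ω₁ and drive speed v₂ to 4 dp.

heading to target = atan2(2.5−2.5, 1.5−-4.5) = 0.0000
Δθ = wrap(0.0000 − 0.5236) = -0.5236; ω₁ = Δθ/dt₁ = -0.3491
distance = √((1.5−-4.5)² + (2.5−2.5)²) = 6.0000; v₂ = distance/dt₂ = 3.0000

ω₁ = -0.3491, v₂ = 3.0000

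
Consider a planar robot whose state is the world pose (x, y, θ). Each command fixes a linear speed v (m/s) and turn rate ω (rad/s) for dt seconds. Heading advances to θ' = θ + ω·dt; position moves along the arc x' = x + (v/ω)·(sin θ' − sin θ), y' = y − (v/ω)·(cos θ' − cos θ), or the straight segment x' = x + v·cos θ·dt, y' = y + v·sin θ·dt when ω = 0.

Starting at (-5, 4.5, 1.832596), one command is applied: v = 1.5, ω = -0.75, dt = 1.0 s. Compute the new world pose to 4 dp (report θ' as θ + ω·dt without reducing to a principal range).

θ' = 1.8326 + -0.75·1.0 = 1.0826
R = v/ω = 1.5/-0.75 = -2.0000
x' = -5 + -2.0000·(sin 1.0826 − sin 1.8326) = -4.8345
y' = 4.5 − -2.0000·(cos 1.0826 − cos 1.8326) = 5.9557

(-4.8345, 5.9557, 1.0826)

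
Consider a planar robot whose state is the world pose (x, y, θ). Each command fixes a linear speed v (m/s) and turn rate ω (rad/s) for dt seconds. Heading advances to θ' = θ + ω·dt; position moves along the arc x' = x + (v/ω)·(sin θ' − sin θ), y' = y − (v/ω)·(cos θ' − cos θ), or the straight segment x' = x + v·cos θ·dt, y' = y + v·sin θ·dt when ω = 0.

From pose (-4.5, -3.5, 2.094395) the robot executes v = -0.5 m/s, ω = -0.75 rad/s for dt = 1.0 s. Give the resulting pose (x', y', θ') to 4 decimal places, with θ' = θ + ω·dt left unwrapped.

θ' = 2.0944 + -0.75·1.0 = 1.3444
R = v/ω = -0.5/-0.75 = 0.6667
x' = -4.5 + 0.6667·(sin 1.3444 − sin 2.0944) = -4.4277
y' = -3.5 − 0.6667·(cos 1.3444 − cos 2.0944) = -3.9830

(-4.4277, -3.9830, 1.3444)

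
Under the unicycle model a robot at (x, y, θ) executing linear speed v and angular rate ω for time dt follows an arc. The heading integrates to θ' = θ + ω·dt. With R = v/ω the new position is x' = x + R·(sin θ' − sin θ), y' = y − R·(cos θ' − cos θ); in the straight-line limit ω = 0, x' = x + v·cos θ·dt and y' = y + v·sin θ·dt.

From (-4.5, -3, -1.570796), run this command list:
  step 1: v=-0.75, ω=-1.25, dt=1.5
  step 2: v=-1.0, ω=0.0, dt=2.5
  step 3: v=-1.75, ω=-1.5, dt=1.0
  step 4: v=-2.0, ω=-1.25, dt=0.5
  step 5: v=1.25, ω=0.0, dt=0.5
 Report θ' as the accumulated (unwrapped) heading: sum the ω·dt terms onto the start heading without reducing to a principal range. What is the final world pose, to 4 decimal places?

step 1: θ'=-3.4458 (R=0.6000) → pose (-3.7203, -2.4275, -3.4458)
step 2: θ'=-3.4458 (straight) → pose (-1.3351, -3.1764, -3.4458)
step 3: θ'=-4.9458 (R=1.1667) → pose (-0.5495, -4.5593, -4.9458)
step 4: θ'=-5.5708 (R=1.6000) → pose (-1.0603, -5.4001, -5.5708)
step 5: θ'=-5.5708 (straight) → pose (-0.5873, -4.9916, -5.5708)

(-0.5873, -4.9916, -5.5708)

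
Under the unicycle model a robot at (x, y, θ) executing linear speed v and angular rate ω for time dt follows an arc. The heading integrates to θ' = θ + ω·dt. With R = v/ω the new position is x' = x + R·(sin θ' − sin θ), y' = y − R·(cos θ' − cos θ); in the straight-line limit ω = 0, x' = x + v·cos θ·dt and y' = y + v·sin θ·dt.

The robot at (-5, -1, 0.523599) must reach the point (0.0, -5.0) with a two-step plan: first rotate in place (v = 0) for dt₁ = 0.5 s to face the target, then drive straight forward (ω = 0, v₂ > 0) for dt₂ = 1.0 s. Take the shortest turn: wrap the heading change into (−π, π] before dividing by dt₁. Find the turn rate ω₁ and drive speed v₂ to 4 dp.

heading to target = atan2(-5−-1, 0−-5) = -0.6747
Δθ = wrap(-0.6747 − 0.5236) = -1.1983; ω₁ = Δθ/dt₁ = -2.3967
distance = √((0−-5)² + (-5−-1)²) = 6.4031; v₂ = distance/dt₂ = 6.4031

ω₁ = -2.3967, v₂ = 6.4031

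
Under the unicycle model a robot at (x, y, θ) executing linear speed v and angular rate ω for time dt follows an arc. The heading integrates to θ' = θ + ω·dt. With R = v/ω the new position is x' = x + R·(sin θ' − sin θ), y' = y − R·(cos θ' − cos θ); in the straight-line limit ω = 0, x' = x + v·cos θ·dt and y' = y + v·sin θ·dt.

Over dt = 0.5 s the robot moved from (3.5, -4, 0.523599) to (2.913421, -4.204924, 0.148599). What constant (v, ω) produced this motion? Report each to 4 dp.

Δθ = 0.148599 − 0.523599 = -0.375000
ω = Δθ/dt = -0.375000/0.5 = -0.7500
R = Δx/(sin θ' − sin θ) = 1.6667
v = R·ω = 1.6667·-0.7500 = -1.2500

v = -1.2500, ω = -0.7500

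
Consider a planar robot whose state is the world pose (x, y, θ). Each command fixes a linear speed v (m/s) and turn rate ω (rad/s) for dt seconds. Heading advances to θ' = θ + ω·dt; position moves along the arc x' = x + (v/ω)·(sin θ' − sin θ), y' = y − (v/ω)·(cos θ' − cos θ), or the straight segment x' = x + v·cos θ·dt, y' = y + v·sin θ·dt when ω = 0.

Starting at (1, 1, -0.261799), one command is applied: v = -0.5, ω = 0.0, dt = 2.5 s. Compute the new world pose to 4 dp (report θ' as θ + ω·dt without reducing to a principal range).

(-0.2074, 1.3235, -0.2618)

θ' = -0.2618 + 0.0·2.5 = -0.2618
ω = 0 → straight: x' = 1 + -0.5·cos(-0.2618)·2.5 = -0.2074
y' = 1 + -0.5·sin(-0.2618)·2.5 = 1.3235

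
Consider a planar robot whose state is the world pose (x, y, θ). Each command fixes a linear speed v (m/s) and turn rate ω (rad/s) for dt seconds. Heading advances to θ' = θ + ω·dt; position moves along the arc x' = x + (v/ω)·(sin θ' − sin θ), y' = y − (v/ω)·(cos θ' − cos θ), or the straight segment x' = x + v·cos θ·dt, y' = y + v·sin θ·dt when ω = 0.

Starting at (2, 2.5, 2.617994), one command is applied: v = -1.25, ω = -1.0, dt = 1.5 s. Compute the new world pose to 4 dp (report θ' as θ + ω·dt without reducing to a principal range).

(2.4990, 0.8706, 1.1180)

θ' = 2.6180 + -1.0·1.5 = 1.1180
R = v/ω = -1.25/-1.0 = 1.2500
x' = 2 + 1.2500·(sin 1.1180 − sin 2.6180) = 2.4990
y' = 2.5 − 1.2500·(cos 1.1180 − cos 2.6180) = 0.8706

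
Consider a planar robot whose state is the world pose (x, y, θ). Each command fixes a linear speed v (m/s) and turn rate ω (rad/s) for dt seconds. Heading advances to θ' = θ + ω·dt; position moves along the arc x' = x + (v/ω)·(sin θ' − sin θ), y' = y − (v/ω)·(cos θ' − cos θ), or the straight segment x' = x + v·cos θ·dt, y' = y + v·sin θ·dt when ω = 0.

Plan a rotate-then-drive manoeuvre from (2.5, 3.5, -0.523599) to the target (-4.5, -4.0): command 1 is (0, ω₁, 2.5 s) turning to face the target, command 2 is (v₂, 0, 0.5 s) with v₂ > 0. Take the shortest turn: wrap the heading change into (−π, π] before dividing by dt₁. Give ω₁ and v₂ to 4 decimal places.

heading to target = atan2(-4−3.5, -4.5−2.5) = -2.3217
Δθ = wrap(-2.3217 − -0.5236) = -1.7981; ω₁ = Δθ/dt₁ = -0.7193
distance = √((-4.5−2.5)² + (-4−3.5)²) = 10.2591; v₂ = distance/dt₂ = 20.5183

ω₁ = -0.7193, v₂ = 20.5183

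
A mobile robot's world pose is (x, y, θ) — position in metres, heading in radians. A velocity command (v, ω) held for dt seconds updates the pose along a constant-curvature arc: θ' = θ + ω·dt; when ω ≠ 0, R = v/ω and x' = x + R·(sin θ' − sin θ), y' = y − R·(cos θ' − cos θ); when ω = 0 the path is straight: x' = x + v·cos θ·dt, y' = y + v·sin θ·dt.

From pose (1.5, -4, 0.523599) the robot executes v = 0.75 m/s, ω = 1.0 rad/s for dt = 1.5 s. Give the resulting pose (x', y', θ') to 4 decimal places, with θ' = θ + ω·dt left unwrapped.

(1.7994, -3.0224, 2.0236)

θ' = 0.5236 + 1.0·1.5 = 2.0236
R = v/ω = 0.75/1.0 = 0.7500
x' = 1.5 + 0.7500·(sin 2.0236 − sin 0.5236) = 1.7994
y' = -4 − 0.7500·(cos 2.0236 − cos 0.5236) = -3.0224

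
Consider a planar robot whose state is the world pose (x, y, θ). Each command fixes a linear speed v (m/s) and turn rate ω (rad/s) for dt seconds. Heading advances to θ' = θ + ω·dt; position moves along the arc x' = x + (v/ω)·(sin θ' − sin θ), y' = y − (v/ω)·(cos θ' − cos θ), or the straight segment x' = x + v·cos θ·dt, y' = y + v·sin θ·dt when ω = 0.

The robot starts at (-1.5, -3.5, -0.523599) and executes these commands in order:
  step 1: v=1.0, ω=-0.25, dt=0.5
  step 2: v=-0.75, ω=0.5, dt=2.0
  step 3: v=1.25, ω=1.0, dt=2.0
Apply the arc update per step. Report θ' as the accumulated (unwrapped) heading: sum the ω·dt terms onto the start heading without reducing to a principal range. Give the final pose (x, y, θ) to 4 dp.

step 1: θ'=-0.6486 (R=-4.0000) → pose (-1.0837, -3.7764, -0.6486)
step 2: θ'=0.3514 (R=-1.5000) → pose (-2.5061, -3.5634, 0.3514)
step 3: θ'=2.3514 (R=1.2500) → pose (-2.0483, -1.5102, 2.3514)

(-2.0483, -1.5102, 2.3514)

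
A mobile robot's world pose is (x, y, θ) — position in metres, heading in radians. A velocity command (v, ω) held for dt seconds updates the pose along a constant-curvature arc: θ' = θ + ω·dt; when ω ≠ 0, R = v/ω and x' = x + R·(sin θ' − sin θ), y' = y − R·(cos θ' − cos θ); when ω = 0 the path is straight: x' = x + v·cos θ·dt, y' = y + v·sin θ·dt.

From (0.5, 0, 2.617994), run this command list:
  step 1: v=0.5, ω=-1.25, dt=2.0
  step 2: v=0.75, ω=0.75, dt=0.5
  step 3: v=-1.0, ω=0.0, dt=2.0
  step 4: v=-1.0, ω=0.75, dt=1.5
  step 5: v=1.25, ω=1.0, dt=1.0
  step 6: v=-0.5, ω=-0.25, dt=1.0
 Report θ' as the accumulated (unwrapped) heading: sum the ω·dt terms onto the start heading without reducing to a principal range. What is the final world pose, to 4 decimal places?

step 1: θ'=0.1180 (R=-0.4000) → pose (0.6529, 0.7436, 0.1180)
step 2: θ'=0.4930 (R=1.0000) → pose (1.0085, 0.8558, 0.4930)
step 3: θ'=0.4930 (straight) → pose (-0.7534, -0.0908, 0.4930)
step 4: θ'=1.6180 (R=-1.3333) → pose (-1.4542, -1.3282, 1.6180)
step 5: θ'=2.6180 (R=1.2500) → pose (-2.0778, -0.3047, 2.6180)
step 6: θ'=2.3680 (R=2.0000) → pose (-1.6804, -0.6059, 2.3680)

(-1.6804, -0.6059, 2.3680)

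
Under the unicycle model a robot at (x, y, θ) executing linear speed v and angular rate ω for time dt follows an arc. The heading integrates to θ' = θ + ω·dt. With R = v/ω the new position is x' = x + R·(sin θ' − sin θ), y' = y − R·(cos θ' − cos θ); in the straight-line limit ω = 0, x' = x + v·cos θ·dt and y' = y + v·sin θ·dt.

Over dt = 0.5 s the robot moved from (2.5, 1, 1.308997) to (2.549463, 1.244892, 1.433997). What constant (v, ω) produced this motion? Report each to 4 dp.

Δθ = 1.433997 − 1.308997 = 0.125000
ω = Δθ/dt = 0.125000/0.5 = 0.2500
R = −Δy/(cos θ' − cos θ) = 2.0000
v = R·ω = 2.0000·0.2500 = 0.5000

v = 0.5000, ω = 0.2500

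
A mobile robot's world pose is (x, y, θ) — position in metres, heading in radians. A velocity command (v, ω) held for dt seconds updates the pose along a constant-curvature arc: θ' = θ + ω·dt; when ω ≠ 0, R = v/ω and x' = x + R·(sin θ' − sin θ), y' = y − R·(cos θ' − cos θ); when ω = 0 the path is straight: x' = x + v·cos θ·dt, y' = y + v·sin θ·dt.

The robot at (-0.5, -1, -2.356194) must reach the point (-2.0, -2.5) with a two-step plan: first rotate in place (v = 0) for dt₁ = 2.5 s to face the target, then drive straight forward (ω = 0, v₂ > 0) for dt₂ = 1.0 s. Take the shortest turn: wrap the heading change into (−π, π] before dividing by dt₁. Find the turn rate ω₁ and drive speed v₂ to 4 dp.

ω₁ = 0.0000, v₂ = 2.1213

heading to target = atan2(-2.5−-1, -2−-0.5) = -2.3562
Δθ = wrap(-2.3562 − -2.3562) = 0.0000; ω₁ = Δθ/dt₁ = 0.0000
distance = √((-2−-0.5)² + (-2.5−-1)²) = 2.1213; v₂ = distance/dt₂ = 2.1213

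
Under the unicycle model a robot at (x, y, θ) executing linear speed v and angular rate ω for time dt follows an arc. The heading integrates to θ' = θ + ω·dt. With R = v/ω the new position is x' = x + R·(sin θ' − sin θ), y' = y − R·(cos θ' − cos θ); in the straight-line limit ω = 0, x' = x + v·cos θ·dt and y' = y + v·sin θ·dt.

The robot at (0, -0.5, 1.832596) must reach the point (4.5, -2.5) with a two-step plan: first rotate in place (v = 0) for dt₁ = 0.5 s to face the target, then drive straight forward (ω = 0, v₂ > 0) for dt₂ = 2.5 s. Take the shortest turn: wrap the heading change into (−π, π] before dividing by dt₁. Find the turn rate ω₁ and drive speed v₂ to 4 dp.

ω₁ = -4.5016, v₂ = 1.9698

heading to target = atan2(-2.5−-0.5, 4.5−0) = -0.4182
Δθ = wrap(-0.4182 − 1.8326) = -2.2508; ω₁ = Δθ/dt₁ = -4.5016
distance = √((4.5−0)² + (-2.5−-0.5)²) = 4.9244; v₂ = distance/dt₂ = 1.9698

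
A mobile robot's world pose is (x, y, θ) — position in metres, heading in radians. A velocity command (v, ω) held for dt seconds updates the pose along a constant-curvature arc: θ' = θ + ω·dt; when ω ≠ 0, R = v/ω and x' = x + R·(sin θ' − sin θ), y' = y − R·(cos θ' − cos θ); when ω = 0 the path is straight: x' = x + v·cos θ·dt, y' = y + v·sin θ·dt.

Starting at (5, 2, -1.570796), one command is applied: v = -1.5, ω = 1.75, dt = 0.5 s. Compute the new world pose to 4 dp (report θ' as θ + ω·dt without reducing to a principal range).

(4.6923, 2.6579, -0.6958)

θ' = -1.5708 + 1.75·0.5 = -0.6958
R = v/ω = -1.5/1.75 = -0.8571
x' = 5 + -0.8571·(sin -0.6958 − sin -1.5708) = 4.6923
y' = 2 − -0.8571·(cos -0.6958 − cos -1.5708) = 2.6579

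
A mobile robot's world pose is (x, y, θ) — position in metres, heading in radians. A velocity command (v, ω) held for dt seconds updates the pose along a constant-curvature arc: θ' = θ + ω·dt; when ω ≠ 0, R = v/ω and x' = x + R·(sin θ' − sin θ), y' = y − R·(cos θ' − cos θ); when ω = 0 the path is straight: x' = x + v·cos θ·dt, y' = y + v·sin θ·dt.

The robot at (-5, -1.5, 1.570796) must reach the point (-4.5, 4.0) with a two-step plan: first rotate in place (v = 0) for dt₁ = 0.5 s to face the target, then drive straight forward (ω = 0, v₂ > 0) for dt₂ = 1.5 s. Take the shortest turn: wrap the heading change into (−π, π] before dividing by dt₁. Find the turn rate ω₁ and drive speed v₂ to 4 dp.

ω₁ = -0.1813, v₂ = 3.6818

heading to target = atan2(4−-1.5, -4.5−-5) = 1.4801
Δθ = wrap(1.4801 − 1.5708) = -0.0907; ω₁ = Δθ/dt₁ = -0.1813
distance = √((-4.5−-5)² + (4−-1.5)²) = 5.5227; v₂ = distance/dt₂ = 3.6818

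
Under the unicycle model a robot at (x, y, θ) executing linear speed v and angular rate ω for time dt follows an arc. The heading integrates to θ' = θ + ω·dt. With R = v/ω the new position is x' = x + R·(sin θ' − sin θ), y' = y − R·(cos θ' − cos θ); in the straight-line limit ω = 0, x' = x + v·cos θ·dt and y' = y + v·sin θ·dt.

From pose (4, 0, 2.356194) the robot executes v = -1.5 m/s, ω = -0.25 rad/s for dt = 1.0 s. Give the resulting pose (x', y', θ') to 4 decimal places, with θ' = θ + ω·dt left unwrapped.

θ' = 2.3562 + -0.25·1.0 = 2.1062
R = v/ω = -1.5/-0.25 = 6.0000
x' = 4 + 6.0000·(sin 2.1062 − sin 2.3562) = 4.9178
y' = 0 − 6.0000·(cos 2.1062 − cos 2.3562) = -1.1815

(4.9178, -1.1815, 2.1062)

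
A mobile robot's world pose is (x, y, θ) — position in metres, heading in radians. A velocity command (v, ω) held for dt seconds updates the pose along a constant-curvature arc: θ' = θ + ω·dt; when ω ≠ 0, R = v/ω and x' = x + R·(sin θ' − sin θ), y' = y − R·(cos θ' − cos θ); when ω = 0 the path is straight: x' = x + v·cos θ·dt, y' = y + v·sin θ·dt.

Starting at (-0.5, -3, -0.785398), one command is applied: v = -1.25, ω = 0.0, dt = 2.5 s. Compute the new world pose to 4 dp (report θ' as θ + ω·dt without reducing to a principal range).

θ' = -0.7854 + 0.0·2.5 = -0.7854
ω = 0 → straight: x' = -0.5 + -1.25·cos(-0.7854)·2.5 = -2.7097
y' = -3 + -1.25·sin(-0.7854)·2.5 = -0.7903

(-2.7097, -0.7903, -0.7854)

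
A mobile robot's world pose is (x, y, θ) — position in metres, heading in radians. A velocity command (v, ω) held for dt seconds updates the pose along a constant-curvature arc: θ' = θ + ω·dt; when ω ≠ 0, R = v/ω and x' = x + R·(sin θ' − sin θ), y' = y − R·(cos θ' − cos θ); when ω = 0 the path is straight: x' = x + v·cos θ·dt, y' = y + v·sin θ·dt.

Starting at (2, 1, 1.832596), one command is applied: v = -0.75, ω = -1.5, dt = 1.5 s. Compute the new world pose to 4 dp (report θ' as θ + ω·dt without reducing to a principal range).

(1.3143, 0.4135, -0.4174)

θ' = 1.8326 + -1.5·1.5 = -0.4174
R = v/ω = -0.75/-1.5 = 0.5000
x' = 2 + 0.5000·(sin -0.4174 − sin 1.8326) = 1.3143
y' = 1 − 0.5000·(cos -0.4174 − cos 1.8326) = 0.4135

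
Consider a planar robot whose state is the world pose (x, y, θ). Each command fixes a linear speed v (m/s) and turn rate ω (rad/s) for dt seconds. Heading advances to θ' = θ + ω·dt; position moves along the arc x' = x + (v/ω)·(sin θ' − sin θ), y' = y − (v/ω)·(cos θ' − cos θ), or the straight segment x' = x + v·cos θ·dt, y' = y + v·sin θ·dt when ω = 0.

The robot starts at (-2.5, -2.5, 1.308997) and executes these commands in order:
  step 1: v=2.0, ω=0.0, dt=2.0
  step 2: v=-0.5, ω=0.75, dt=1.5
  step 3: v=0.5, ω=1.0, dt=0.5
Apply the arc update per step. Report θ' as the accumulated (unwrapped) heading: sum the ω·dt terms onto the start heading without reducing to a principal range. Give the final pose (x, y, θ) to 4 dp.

(-1.4761, 0.7938, 2.9340)

step 1: θ'=1.3090 (straight) → pose (-1.4647, 1.3637, 1.3090)
step 2: θ'=2.4340 (R=-0.6667) → pose (-1.2541, 0.6845, 2.4340)
step 3: θ'=2.9340 (R=0.5000) → pose (-1.4761, 0.7938, 2.9340)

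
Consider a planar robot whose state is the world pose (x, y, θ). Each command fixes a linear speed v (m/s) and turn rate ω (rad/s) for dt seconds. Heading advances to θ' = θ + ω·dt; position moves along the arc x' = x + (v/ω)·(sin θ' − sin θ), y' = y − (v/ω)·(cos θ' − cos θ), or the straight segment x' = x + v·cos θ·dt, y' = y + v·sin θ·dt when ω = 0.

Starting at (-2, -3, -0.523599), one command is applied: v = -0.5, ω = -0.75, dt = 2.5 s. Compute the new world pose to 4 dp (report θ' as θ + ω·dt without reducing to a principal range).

(-2.1177, -1.9317, -2.3986)

θ' = -0.5236 + -0.75·2.5 = -2.3986
R = v/ω = -0.5/-0.75 = 0.6667
x' = -2 + 0.6667·(sin -2.3986 − sin -0.5236) = -2.1177
y' = -3 − 0.6667·(cos -2.3986 − cos -0.5236) = -1.9317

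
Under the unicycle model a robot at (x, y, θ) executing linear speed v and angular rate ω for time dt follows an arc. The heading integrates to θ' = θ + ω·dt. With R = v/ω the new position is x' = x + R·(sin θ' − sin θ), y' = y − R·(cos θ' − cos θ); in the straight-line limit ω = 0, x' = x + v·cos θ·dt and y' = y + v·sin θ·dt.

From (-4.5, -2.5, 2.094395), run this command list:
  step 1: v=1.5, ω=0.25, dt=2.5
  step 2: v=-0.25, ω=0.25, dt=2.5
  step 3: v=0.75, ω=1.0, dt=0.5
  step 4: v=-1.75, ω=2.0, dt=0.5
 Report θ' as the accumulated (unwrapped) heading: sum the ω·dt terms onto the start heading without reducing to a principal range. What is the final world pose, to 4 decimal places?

(-6.6583, 0.5263, 4.8444)

step 1: θ'=2.7194 (R=6.0000) → pose (-7.2376, -0.0269, 2.7194)
step 2: θ'=3.3444 (R=-1.0000) → pose (-6.6264, -0.0942, 3.3444)
step 3: θ'=3.8444 (R=0.7500) → pose (-6.9601, -0.2565, 3.8444)
step 4: θ'=4.8444 (R=-0.8750) → pose (-6.6583, 0.5263, 4.8444)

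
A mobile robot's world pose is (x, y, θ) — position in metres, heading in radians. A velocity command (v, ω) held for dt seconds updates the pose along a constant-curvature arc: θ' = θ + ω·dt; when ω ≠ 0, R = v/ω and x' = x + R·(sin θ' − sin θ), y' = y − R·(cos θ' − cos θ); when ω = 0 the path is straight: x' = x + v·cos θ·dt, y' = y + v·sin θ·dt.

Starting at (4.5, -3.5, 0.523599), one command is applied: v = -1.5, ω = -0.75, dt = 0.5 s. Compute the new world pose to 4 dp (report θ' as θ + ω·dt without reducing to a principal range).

(3.7961, -3.7459, 0.1486)

θ' = 0.5236 + -0.75·0.5 = 0.1486
R = v/ω = -1.5/-0.75 = 2.0000
x' = 4.5 + 2.0000·(sin 0.1486 − sin 0.5236) = 3.7961
y' = -3.5 − 2.0000·(cos 0.1486 − cos 0.5236) = -3.7459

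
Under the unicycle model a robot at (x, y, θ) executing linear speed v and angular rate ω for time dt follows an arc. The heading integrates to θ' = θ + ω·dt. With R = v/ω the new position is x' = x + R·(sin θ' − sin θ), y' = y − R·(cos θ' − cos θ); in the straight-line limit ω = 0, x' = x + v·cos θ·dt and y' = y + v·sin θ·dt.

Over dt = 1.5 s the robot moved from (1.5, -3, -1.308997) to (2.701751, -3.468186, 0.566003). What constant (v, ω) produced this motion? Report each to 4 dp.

Δθ = 0.566003 − -1.308997 = 1.875000
ω = Δθ/dt = 1.875000/1.5 = 1.2500
R = Δx/(sin θ' − sin θ) = 0.8000
v = R·ω = 0.8000·1.2500 = 1.0000

v = 1.0000, ω = 1.2500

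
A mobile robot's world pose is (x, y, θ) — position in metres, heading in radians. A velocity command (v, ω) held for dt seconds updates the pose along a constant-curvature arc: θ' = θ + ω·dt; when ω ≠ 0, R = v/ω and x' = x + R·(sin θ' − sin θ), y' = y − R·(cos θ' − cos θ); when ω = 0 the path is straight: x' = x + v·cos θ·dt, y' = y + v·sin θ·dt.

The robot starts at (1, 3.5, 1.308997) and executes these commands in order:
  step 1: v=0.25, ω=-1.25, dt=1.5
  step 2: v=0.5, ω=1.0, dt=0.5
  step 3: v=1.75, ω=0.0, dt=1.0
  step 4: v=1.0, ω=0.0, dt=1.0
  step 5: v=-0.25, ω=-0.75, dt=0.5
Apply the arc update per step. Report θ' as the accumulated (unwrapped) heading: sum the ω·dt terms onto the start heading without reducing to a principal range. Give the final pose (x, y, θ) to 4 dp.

step 1: θ'=-0.5660 (R=-0.2000) → pose (1.3004, 3.6170, -0.5660)
step 2: θ'=-0.0660 (R=0.5000) → pose (1.5356, 3.5402, -0.0660)
step 3: θ'=-0.0660 (straight) → pose (3.2818, 3.4247, -0.0660)
step 4: θ'=-0.0660 (straight) → pose (4.2796, 3.3588, -0.0660)
step 5: θ'=-0.4410 (R=0.3333) → pose (4.1593, 3.3900, -0.4410)

(4.1593, 3.3900, -0.4410)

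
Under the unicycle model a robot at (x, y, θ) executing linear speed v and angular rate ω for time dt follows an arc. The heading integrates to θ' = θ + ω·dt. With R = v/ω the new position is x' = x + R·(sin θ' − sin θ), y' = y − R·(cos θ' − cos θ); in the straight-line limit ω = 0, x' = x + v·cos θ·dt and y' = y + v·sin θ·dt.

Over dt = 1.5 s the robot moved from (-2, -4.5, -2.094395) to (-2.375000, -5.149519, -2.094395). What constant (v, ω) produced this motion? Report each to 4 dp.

Δθ = -2.094395 − -2.094395 = 0.000000
ω = Δθ/dt = 0.000000/1.5 = 0.0000
ω = 0 → v = (Δx·cos θ + Δy·sin θ)/dt = 0.5000

v = 0.5000, ω = 0.0000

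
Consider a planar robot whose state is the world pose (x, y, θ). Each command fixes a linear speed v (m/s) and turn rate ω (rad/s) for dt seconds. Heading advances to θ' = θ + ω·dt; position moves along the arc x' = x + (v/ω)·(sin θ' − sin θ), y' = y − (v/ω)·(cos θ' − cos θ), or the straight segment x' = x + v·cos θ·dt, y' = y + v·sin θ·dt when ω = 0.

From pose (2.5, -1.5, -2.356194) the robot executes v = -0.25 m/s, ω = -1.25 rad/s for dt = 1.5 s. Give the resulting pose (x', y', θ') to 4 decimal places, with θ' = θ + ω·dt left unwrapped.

θ' = -2.3562 + -1.25·1.5 = -4.2312
R = v/ω = -0.25/-1.25 = 0.2000
x' = 2.5 + 0.2000·(sin -4.2312 − sin -2.3562) = 2.8187
y' = -1.5 − 0.2000·(cos -4.2312 − cos -2.3562) = -1.5489

(2.8187, -1.5489, -4.2312)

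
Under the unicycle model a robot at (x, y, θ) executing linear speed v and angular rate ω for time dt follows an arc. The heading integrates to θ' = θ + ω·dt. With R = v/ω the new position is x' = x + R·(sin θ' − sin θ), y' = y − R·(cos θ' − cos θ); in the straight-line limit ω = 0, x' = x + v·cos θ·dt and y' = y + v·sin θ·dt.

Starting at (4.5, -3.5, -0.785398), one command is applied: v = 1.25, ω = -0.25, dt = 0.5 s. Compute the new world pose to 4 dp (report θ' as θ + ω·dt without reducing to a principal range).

θ' = -0.7854 + -0.25·0.5 = -0.9104
R = v/ω = 1.25/-0.25 = -5.0000
x' = 4.5 + -5.0000·(sin -0.9104 − sin -0.7854) = 4.9132
y' = -3.5 − -5.0000·(cos -0.9104 − cos -0.7854) = -3.9684

(4.9132, -3.9684, -0.9104)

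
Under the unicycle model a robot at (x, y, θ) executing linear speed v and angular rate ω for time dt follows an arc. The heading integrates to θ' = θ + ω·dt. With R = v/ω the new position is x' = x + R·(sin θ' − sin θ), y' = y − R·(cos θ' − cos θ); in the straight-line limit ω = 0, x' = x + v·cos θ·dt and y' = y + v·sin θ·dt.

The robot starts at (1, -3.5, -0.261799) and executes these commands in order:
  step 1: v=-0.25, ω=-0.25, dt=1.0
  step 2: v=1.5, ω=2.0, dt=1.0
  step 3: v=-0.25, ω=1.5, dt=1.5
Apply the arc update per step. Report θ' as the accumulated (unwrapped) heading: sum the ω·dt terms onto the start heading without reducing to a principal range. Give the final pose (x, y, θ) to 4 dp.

step 1: θ'=-0.5118 (R=1.0000) → pose (0.7691, -3.4059, -0.5118)
step 2: θ'=1.4882 (R=0.7500) → pose (1.8838, -2.8139, 1.4882)
step 3: θ'=3.7382 (R=-0.1667) → pose (2.1436, -2.9655, 3.7382)

(2.1436, -2.9655, 3.7382)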